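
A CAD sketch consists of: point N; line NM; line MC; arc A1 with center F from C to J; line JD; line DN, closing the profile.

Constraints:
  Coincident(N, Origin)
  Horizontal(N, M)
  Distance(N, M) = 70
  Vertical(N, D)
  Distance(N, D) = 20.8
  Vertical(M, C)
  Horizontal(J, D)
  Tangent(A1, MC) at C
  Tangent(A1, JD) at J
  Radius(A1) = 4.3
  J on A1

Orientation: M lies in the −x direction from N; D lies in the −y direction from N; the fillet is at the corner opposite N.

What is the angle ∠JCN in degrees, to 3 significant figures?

58.3°

The virtual corner opposite N is at (-70.0, -20.8). The tangent condition forces FC to be normal to MC and A1 meets JD tangentially, so FJ is at right angles to JD, with radius 4.3, so the center F sits 4.3 in from both sides at F = (-65.7, -16.5). That places the tangent points at C = (-70.0, -16.5) on MC and J = (-65.7, -20.8) on JD. Then cos ∠JCN = CJ·CN / (|CJ||CN|), giving 58.3°.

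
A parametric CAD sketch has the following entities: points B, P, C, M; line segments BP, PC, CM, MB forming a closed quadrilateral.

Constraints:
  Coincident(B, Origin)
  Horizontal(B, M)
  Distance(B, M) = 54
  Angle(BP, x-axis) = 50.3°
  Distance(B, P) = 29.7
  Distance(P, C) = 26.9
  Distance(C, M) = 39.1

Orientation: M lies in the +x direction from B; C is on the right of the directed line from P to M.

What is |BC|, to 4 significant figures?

15.54

Checks: B = (0.00, 0.00) ✓; |PC| = 26.90 ✓; |CM| = 39.10 ✓.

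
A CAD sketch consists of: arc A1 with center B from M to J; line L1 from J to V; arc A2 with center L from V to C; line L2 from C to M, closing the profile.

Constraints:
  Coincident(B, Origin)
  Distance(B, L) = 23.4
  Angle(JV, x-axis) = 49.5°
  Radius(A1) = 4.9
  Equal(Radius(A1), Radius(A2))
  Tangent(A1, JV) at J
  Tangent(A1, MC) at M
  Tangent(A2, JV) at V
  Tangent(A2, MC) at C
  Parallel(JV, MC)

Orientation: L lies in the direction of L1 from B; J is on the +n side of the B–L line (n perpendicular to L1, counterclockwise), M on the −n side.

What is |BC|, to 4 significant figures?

23.91

The slot axis is L1's direction at 49.5°, so u = (cos 49.5°, sin 49.5°) = (0.6494, 0.7604) and n = (−sin 49.5°, cos 49.5°) = (-0.7604, 0.6494). B is at the origin and L lies 23.4 along u from B, so L = 23.4·u = (15.20, 17.79). Tangency of A1 to both parallel lines with radius 4.9 puts J and M at B ± 4.9·n: J = (-3.726, 3.182), M = (3.726, -3.182). Equal radii place V and C the same way about L: V = L + 4.9·n = (11.47, 20.98), C = L − 4.9·n = (18.92, 14.61). Then |BC| = |C − B| = 23.91.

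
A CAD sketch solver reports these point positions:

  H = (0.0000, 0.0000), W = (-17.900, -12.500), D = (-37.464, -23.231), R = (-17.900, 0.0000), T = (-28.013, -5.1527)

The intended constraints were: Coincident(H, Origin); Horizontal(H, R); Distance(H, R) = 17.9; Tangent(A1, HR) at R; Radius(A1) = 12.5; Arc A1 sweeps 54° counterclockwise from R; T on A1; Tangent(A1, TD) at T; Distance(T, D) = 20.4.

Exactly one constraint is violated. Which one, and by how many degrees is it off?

Tangent(A1, TD) at T — off by 8.40°.

H = (0.00, 0.00) ✓; H.y = 0.00, R.y = 0.00 ✓; |HR| = 17.90 ✓; ∠(WR, RH) = 90.00° ✓; |WR| = 12.50 ✓; bearing(W→T) − bearing(W→R) = 54.00° ✓; |WT| = 12.50 ✓; ∠(WT, TD) = 81.60° ✗; |TD| = 20.40 ✓.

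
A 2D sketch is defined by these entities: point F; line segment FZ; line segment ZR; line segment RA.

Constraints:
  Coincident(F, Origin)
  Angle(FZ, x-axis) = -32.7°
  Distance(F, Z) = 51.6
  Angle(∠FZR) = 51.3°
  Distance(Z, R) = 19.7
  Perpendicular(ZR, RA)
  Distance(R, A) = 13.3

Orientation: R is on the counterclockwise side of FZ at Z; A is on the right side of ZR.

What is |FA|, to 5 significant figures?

55.023

F is at the origin; FZ runs at -32.7° with length 51.6, so Z = 51.6·(cos -32.7°, sin -32.7°) = (43.422, -27.876). ∠FZR = 51.3°, so ZR runs at -32.7° + (180° − 51.3°) = 96.000° from the x-axis; with |ZR| = 19.7, R = Z + 19.7·(cos 96.000°, sin 96.000°) = (41.363, -8.2843). The perpendicularity gives RA at right angles to ZR; with |RA| = 13.3 on the right of ZR, A = R + 13.3·(0.99452, 0.10453) = (54.590, -6.8941). Then |FA| = |A − F| = 55.023.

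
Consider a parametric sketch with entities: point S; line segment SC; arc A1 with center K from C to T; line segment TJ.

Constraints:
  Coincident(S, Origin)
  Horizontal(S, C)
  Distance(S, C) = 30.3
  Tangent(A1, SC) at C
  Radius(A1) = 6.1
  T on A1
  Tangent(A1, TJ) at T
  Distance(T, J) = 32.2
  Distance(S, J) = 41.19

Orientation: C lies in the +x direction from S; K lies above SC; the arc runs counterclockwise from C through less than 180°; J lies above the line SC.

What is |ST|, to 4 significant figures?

36.69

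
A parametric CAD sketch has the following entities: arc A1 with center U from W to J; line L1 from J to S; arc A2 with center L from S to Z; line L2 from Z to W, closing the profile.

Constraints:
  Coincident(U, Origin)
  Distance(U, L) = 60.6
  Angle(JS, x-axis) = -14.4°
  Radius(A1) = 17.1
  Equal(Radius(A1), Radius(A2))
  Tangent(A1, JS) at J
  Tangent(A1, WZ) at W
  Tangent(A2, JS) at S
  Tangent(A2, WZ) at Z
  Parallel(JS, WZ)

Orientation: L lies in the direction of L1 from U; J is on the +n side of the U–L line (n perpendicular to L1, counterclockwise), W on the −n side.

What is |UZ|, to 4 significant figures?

62.97

The slot axis is L1's direction at -14.4°, so u = (cos -14.4°, sin -14.4°) = (0.9686, -0.2487) and n = (−sin -14.4°, cos -14.4°) = (0.2487, 0.9686). U is at the origin and L lies 60.6 along u from U, so L = 60.6·u = (58.70, -15.07). Tangency of A1 to both parallel lines with radius 17.1 puts J and W at U ± 17.1·n: J = (4.253, 16.56), W = (-4.253, -16.56). Equal radii place S and Z the same way about L: S = L + 17.1·n = (62.95, 1.492), Z = L − 17.1·n = (54.44, -31.63). Then |UZ| = |Z − U| = 62.97.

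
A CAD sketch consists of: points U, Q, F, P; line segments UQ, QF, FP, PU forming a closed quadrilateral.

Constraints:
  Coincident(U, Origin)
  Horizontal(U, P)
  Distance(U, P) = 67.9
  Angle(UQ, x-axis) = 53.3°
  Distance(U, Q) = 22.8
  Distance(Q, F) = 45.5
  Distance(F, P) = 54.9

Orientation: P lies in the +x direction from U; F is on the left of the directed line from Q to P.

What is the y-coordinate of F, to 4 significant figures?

50.32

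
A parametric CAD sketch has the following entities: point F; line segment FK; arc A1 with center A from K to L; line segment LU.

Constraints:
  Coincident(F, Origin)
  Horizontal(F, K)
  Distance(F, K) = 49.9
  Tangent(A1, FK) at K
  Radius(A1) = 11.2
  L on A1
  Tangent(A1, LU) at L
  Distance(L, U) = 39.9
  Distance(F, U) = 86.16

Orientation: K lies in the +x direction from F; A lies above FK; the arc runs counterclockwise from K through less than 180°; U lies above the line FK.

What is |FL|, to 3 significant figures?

61.0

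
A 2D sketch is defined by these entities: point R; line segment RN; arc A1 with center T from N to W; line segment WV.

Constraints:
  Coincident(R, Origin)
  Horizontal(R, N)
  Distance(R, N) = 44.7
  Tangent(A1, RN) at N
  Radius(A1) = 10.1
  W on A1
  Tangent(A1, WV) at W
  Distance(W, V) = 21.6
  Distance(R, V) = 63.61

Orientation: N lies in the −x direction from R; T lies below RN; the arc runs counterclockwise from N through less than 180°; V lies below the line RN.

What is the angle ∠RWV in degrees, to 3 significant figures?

101°

Checks: |TW| = 10.10 ✓; ∠(TW, WV) = 90.00° ✓; |WV| = 21.60 ✓; |RV| = 63.61 ✓.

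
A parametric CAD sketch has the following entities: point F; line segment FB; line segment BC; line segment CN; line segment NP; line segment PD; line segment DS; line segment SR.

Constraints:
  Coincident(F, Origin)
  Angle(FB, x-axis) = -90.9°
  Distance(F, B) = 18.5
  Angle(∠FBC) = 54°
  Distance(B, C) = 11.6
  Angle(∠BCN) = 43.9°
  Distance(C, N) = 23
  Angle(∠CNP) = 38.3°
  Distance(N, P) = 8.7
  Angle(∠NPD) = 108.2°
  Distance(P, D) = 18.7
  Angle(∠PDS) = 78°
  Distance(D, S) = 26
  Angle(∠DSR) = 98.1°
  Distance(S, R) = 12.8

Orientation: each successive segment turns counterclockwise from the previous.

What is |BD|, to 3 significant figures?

15.1

F is at the origin; FB runs at -90.9° with length 18.5, so B = (-0.291, -18.5). ∠FBC = 54.0° gives BC at 35.1° from the x-axis; with |BC| = 11.6, C = (9.20, -11.8). ∠BCN = 43.9° gives CN at 171° from the x-axis; with |CN| = 23.0, N = (-13.5, -8.31). ∠CNP = 38.3° gives NP at -47.1° from the x-axis; with |NP| = 8.7, P = (-7.61, -14.7). ∠NPD = 108.2° gives PD at 24.7° from the x-axis; with |PD| = 18.7, D = (9.38, -6.87). Then |BD| = |D − B| = 15.1.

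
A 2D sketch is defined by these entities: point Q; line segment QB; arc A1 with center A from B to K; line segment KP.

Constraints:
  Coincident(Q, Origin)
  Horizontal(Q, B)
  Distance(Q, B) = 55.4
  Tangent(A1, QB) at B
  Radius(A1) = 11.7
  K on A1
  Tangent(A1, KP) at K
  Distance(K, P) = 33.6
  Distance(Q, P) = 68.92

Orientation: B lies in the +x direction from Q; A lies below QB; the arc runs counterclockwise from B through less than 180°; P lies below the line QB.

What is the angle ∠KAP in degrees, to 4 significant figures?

70.80°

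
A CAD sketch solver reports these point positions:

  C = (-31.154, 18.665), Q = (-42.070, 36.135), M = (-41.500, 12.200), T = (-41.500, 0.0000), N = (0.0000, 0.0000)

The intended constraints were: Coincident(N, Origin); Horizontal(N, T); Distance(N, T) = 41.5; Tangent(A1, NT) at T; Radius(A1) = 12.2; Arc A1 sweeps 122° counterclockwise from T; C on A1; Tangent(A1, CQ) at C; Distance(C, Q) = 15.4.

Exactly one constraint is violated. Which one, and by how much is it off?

Distance(C, Q) = 15.4 — off by 5.20.

N = (0.00, 0.00) ✓; N.y = 0.00, T.y = 0.00 ✓; |NT| = 41.50 ✓; ∠(MT, TN) = 90.00° ✓; |MT| = 12.20 ✓; bearing(M→C) − bearing(M→T) = 122.0° ✓; |MC| = 12.20 ✓; ∠(MC, CQ) = 90.00° ✓; |CQ| = 20.60 ✗.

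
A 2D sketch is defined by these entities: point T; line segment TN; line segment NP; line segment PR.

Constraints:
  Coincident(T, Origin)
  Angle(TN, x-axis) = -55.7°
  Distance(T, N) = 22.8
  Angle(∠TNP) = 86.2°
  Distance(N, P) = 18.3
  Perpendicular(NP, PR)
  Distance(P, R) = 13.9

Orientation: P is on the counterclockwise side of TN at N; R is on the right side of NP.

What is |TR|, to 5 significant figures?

40.312

T is at the origin; TN runs at -55.7° with length 22.8, so N = 22.8·(cos -55.7°, sin -55.7°) = (12.848, -18.835). ∠TNP = 86.2°, so NP runs at -55.7° + (180° − 86.2°) = 38.100° from the x-axis; with |NP| = 18.3, P = N + 18.3·(cos 38.100°, sin 38.100°) = (27.249, -7.5433). NP ⟂ PR; with |PR| = 13.9 on the right of NP, R = P + 13.9·(0.61704, -0.78694) = (35.826, -18.482). Then |TR| = |R − T| = 40.312.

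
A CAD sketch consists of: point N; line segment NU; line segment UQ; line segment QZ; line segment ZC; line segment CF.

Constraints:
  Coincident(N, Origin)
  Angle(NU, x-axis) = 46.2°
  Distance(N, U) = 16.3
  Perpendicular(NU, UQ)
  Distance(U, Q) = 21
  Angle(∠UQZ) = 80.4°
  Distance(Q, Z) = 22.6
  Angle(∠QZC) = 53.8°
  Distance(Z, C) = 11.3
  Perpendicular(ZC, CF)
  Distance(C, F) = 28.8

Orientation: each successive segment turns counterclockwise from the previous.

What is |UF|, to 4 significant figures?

30.57

N is at the origin; NU runs at 46.2° with length 16.3, so U = (11.28, 11.76). NU is perpendicular to UQ, so UQ runs at 136.2°; with |UQ| = 21.0, Q = (-3.875, 26.30). ∠UQZ = 80.4° gives QZ at -124.2° from the x-axis; with |QZ| = 22.6, Z = (-16.58, 7.608). ∠QZC = 53.8° gives ZC at 2.000° from the x-axis; with |ZC| = 11.3, C = (-5.285, 8.002). ZC is perpendicular to CF, so CF runs at 92.00°; with |CF| = 28.8, F = (-6.290, 36.78). Then |UF| = |F − U| = 30.57.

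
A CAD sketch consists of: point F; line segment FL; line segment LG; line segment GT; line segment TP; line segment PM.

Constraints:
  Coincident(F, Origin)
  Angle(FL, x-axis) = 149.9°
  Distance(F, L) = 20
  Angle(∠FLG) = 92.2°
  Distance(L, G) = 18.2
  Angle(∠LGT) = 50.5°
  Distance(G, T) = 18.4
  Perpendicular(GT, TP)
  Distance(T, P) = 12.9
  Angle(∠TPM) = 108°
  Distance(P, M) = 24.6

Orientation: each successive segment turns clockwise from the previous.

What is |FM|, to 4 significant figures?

37.42

GT is perpendicular to TP, so TP runs at -157.4°; with |TP| = 12.9, P = (-13.63, 4.170). ∠TPM = 108.0° gives PM at 130.6° from the x-axis; with |PM| = 24.6, M = (-29.63, 22.85). Then |FM| = |M − F| = 37.42.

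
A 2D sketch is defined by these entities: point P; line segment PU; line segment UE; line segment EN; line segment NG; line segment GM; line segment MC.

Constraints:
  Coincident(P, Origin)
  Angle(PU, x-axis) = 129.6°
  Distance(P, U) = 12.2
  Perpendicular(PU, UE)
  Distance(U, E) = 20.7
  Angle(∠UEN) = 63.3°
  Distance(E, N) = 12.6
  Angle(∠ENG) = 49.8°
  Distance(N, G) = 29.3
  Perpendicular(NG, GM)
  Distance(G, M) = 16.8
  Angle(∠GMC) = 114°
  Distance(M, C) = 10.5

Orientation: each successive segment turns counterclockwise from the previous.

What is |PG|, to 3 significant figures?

28.1

P is at the origin; PU runs at 129.6° with length 12.2, so U = (-7.78, 9.40). The perpendicularity gives UE at right angles to PU, so UE runs at -140°; with |UE| = 20.7, E = (-23.7, -3.79). ∠UEN = 63.3° gives EN at -23.7° from the x-axis; with |EN| = 12.6, N = (-12.2, -8.86). ∠ENG = 49.8° gives NG at 106° from the x-axis; with |NG| = 29.3, G = (-20.5, 19.2). Then |PG| = |G − P| = 28.1.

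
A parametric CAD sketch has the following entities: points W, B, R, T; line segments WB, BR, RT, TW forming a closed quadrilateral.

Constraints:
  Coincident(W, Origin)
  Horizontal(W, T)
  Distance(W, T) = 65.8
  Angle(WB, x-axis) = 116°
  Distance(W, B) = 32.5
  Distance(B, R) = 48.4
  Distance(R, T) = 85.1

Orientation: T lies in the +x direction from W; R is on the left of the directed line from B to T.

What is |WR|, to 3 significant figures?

69.6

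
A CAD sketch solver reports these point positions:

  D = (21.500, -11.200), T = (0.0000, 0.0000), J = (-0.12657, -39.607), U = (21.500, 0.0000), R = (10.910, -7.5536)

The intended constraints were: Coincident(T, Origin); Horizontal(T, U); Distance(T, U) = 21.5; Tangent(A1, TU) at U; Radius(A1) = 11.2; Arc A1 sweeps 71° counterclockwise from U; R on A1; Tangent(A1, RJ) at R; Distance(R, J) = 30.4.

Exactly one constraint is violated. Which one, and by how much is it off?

Distance(R, J) = 30.4 — off by 3.50.

T = (0.00, 0.00) ✓; T.y = 0.00, U.y = 0.00 ✓; |TU| = 21.50 ✓; ∠(DU, UT) = 90.00° ✓; |DU| = 11.20 ✓; bearing(D→R) − bearing(D→U) = 71.00° ✓; |DR| = 11.20 ✓; ∠(DR, RJ) = 90.00° ✓; |RJ| = 33.90 ✗.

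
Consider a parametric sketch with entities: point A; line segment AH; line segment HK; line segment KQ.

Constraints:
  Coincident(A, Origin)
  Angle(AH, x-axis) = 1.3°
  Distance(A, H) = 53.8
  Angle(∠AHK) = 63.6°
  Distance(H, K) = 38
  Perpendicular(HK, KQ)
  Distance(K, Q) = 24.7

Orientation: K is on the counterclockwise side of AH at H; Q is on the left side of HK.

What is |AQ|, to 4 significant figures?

27.39

A is at the origin; AH runs at 1.3° with length 53.8, so H = 53.8·(cos 1.3°, sin 1.3°) = (53.79, 1.221). ∠AHK = 63.6°, so HK runs at 1.3° + (180° − 63.6°) = 117.7° from the x-axis; with |HK| = 38.0, K = H + 38.0·(cos 117.7°, sin 117.7°) = (36.12, 34.87). The perpendicularity gives KQ at right angles to HK; with |KQ| = 24.7 on the left of HK, Q = K + 24.7·(-0.8854, -0.4648) = (14.25, 23.38). Then |AQ| = |Q − A| = 27.39.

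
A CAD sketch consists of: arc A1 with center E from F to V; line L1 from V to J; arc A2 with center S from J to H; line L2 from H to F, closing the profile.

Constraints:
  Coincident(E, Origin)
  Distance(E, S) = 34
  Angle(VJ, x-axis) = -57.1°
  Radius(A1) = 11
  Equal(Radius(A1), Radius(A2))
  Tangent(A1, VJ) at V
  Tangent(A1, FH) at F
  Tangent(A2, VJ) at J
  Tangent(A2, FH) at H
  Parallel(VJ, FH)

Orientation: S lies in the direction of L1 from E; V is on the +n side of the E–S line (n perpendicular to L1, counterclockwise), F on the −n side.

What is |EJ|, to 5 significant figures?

35.735

Tangency of A1 to both parallel lines with radius 11.0 puts V and F at E ± 11.0·n: V = (9.2358, 5.9749), F = (-9.2358, -5.9749). Equal radii place J and H the same way about S: J = S + 11.0·n = (27.704, -22.572), H = S − 11.0·n = (9.2321, -34.522). Then |EJ| = |J − E| = 35.735.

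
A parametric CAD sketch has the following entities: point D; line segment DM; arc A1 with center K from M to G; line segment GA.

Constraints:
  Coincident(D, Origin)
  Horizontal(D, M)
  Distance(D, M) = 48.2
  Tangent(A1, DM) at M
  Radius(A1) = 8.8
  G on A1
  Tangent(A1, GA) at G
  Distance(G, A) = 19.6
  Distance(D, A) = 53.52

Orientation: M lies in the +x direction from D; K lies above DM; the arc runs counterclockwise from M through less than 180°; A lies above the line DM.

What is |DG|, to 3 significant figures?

57.1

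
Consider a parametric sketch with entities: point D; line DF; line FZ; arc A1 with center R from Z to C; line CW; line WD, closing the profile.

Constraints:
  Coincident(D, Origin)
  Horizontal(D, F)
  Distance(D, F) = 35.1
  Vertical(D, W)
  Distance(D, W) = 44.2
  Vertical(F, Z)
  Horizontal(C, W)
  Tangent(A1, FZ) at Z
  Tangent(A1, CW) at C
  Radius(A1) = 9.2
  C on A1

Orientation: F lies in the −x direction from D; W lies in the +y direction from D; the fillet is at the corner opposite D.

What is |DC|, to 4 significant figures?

51.23

D is at the origin; DF is horizontal with |DF| = 35.1 and F on the −x side, so F = (-35.10, 0.000). DW is vertical with |DW| = 44.2 and W on the +y side, so W = (0.000, 44.20). The virtual corner opposite D is at (-35.10, 44.20). Tangency of A1 to FZ means the radius RZ is perpendicular to FZ and tangency of A1 to CW means the radius RC is perpendicular to CW, with radius 9.2, so the center R sits 9.2 in from both sides at R = (-25.90, 35.00). That places the tangent points at Z = (-35.10, 35.00) on FZ and C = (-25.90, 44.20) on CW. Then |DC| = |C − D| = 51.23.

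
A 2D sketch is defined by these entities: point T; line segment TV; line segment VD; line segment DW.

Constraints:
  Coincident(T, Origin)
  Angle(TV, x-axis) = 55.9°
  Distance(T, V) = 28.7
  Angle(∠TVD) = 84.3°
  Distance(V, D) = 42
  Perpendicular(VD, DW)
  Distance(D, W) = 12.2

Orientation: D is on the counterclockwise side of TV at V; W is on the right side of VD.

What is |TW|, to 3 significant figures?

56.5

∠TVD = 84.3°, so VD runs at 55.9° + (180° − 84.3°) = 152° from the x-axis; with |VD| = 42.0, D = V + 42.0·(cos 152°, sin 152°) = (-20.9, 43.7). VD ⟂ DW; with |DW| = 12.2 on the right of VD, W = D + 12.2·(0.476, 0.880) = (-15.1, 54.5). Then |TW| = |W − T| = 56.5.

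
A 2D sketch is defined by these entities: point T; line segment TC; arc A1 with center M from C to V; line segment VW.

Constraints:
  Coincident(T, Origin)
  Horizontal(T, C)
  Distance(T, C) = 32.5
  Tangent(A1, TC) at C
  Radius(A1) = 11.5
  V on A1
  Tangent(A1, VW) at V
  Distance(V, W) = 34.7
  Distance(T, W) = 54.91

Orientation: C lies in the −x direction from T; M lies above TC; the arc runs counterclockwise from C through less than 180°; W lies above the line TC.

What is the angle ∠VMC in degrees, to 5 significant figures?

100.07°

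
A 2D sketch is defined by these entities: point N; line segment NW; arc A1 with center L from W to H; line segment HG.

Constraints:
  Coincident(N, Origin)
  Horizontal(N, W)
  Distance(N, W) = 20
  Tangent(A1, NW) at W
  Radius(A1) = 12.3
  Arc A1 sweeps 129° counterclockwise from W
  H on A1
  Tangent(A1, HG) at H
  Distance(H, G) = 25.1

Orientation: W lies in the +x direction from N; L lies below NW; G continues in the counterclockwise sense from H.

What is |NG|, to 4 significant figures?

47.46

N is at the origin; N and W share the same y with |NW| = 20.0 and W on the +x side, so W = (20.00, 0.000). Tangency of A1 to NW means the radius LW is perpendicular to NW, so L = W + (0, -12.3) = (20.00, -12.30). On A1, W sits at bearing 90° from L; a 129° counterclockwise sweep puts H at bearing 219°, so H = L + 12.3·(cos 219°, sin 219°) = (10.44, -20.04). Since A1 is tangent to HG there, LH ⟂ HG, so HG runs along (−sin 219°, cos 219°); with |HG| = 25.1, G = (26.24, -39.55). Then |NG| = |G − N| = 47.46.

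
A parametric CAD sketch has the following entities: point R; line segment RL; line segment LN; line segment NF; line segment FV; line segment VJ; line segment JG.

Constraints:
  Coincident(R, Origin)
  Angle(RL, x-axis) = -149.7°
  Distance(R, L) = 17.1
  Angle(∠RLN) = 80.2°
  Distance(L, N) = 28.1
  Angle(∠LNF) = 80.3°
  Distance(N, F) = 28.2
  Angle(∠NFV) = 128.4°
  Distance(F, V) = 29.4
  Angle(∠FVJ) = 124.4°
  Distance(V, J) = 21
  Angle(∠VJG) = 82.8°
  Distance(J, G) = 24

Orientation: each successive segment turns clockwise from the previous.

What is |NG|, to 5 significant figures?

37.944

R is at the origin; RL runs at -149.7° with length 17.1, so L = (-14.764, -8.6274). ∠RLN = 80.2° gives LN at 110.50° from the x-axis; with |LN| = 28.1, N = (-24.605, 17.693). ∠LNF = 80.3° gives NF at 10.800° from the x-axis; with |NF| = 28.2, F = (3.0956, 22.977). ∠NFV = 128.4° gives FV at -40.800° from the x-axis; with |FV| = 29.4, V = (25.351, 3.7667). ∠FVJ = 124.4° gives VJ at -96.400° from the x-axis; with |VJ| = 21.0, J = (23.010, -17.102). ∠VJG = 82.8° gives JG at 166.40° from the x-axis; with |JG| = 24.0, G = (-0.31665, -11.459). Then |NG| = |G − N| = 37.944.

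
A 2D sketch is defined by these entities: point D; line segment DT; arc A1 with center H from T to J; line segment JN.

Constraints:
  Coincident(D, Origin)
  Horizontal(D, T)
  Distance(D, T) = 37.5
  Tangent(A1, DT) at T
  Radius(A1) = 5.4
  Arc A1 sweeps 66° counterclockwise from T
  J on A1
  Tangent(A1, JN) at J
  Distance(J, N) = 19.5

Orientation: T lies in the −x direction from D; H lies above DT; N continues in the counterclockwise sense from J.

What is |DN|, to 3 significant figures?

32.4

D is at the origin; D and T share the same y with |DT| = 37.5 and T on the −x side, so T = (-37.5, 0.00). Since A1 is tangent to DT there, HT ⟂ DT, so H = T + (0, 5.4) = (-37.5, 5.40). On A1, T sits at bearing -90° from H; a 66° counterclockwise sweep puts J at bearing -24°, so J = H + 5.4·(cos -24°, sin -24°) = (-32.6, 3.20). Tangency of A1 to JN means the radius HJ is perpendicular to JN, so JN runs along (−sin -24°, cos -24°); with |JN| = 19.5, N = (-24.6, 21.0). Then |DN| = |N − D| = 32.4.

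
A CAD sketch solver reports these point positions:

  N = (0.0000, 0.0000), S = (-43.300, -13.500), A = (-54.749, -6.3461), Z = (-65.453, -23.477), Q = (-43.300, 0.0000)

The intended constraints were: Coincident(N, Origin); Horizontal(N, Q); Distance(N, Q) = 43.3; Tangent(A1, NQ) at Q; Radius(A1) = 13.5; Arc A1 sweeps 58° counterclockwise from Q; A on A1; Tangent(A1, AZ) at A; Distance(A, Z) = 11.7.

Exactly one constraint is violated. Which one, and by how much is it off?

Distance(A, Z) = 11.7 — off by 8.50.

N = (0.00, 0.00) ✓; N.y = 0.00, Q.y = 0.00 ✓; |NQ| = 43.30 ✓; ∠(SQ, QN) = 90.00° ✓; |SQ| = 13.50 ✓; bearing(S→A) − bearing(S→Q) = 58.00° ✓; |SA| = 13.50 ✓; ∠(SA, AZ) = 90.00° ✓; |AZ| = 20.20 ✗.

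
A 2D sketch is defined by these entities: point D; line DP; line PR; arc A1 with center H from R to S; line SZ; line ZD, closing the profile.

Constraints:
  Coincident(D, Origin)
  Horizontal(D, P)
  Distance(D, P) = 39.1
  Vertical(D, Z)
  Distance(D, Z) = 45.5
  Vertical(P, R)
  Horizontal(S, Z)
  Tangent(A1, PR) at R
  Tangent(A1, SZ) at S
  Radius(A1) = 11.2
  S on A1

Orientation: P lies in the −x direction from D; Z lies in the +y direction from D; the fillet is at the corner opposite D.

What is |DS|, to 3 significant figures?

53.4

D is at the origin; D and P share the same y with |DP| = 39.1 and P on the −x side, so P = (-39.1, 0.00). DZ is vertical with |DZ| = 45.5 and Z on the +y side, so Z = (0.00, 45.5). The virtual corner opposite D is at (-39.1, 45.5). A1 meets PR tangentially, so HR is at right angles to PR and since A1 is tangent to SZ there, HS ⟂ SZ, with radius 11.2, so the center H sits 11.2 in from both sides at H = (-27.9, 34.3). That places the tangent points at R = (-39.1, 34.3) on PR and S = (-27.9, 45.5) on SZ. Then |DS| = |S − D| = 53.4.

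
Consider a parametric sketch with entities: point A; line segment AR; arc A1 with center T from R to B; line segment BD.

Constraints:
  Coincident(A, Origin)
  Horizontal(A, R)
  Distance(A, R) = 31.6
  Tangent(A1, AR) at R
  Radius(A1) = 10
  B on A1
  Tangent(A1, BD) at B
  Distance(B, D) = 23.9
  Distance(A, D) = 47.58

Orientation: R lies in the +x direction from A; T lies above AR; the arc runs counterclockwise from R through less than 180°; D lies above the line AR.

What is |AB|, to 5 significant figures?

43.103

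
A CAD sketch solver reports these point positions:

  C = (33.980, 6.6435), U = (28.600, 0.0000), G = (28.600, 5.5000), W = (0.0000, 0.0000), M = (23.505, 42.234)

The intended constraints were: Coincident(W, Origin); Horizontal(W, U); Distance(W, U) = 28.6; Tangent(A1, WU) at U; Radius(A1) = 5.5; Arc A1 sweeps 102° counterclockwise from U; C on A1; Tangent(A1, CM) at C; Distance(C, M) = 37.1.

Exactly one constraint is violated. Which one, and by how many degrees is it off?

Tangent(A1, CM) at C — off by 4.40°.

W = (0.00, 0.00) ✓; W.y = 0.00, U.y = 0.00 ✓; |WU| = 28.60 ✓; ∠(GU, UW) = 90.00° ✓; |GU| = 5.500 ✓; bearing(G→C) − bearing(G→U) = 102.0° ✓; |GC| = 5.500 ✓; ∠(GC, CM) = 85.60° ✗; |CM| = 37.10 ✓.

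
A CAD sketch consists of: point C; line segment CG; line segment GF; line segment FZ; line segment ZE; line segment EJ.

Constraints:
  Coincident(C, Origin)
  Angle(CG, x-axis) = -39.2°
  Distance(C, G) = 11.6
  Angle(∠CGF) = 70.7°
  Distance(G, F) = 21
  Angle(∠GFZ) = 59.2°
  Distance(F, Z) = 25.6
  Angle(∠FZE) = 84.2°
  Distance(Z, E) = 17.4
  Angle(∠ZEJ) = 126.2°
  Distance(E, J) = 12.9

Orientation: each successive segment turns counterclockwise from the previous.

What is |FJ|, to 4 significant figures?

27.02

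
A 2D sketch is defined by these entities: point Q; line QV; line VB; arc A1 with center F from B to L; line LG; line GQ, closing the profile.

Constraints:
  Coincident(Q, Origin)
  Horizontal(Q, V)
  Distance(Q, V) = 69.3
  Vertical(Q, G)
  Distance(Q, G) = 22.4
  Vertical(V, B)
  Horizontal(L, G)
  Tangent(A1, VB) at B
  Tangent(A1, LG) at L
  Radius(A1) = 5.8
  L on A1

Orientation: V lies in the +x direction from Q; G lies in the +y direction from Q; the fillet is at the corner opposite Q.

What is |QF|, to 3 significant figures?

65.6

Q and G share the same x with |QG| = 22.4 and G on the +y side, so G = (0.00, 22.4). The virtual corner opposite Q is at (69.3, 22.4). Since A1 is tangent to VB there, FB ⟂ VB and the tangent condition forces FL to be normal to LG, with radius 5.8, so the center F sits 5.8 in from both sides at F = (63.5, 16.6). Then |QF| = |F − Q| = 65.6.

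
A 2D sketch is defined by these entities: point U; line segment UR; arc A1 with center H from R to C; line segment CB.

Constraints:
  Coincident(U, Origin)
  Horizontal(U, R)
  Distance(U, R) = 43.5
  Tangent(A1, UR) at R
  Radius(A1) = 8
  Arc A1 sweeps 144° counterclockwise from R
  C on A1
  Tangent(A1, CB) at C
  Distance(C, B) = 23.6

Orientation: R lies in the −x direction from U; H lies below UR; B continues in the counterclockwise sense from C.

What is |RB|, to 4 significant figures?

31.79

U is at the origin; U and R share the same y with |UR| = 43.5 and R on the −x side, so R = (-43.50, 0.000). The tangent condition forces HR to be normal to UR, so H = R + (0, -8) = (-43.50, -8.000). On A1, R sits at bearing 90° from H; a 144° counterclockwise sweep puts C at bearing 234°, so C = H + 8.0·(cos 234°, sin 234°) = (-48.20, -14.47). The tangent condition forces HC to be normal to CB, so CB runs along (−sin 234°, cos 234°); with |CB| = 23.6, B = (-29.11, -28.34). Then |RB| = |B − R| = 31.79.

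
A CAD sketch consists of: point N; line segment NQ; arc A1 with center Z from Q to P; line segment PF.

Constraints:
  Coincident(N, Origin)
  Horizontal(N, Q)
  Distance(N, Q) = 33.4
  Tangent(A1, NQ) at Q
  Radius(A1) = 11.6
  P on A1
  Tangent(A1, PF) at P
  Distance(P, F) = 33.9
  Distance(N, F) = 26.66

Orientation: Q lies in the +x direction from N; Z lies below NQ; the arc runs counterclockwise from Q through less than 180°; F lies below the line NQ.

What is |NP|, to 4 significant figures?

25.59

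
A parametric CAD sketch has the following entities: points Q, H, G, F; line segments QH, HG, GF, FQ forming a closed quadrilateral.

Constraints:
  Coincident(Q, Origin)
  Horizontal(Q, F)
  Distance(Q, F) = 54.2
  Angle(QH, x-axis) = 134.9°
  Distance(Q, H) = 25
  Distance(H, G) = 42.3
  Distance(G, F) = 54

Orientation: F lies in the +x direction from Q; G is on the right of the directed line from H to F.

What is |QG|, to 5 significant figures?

19.208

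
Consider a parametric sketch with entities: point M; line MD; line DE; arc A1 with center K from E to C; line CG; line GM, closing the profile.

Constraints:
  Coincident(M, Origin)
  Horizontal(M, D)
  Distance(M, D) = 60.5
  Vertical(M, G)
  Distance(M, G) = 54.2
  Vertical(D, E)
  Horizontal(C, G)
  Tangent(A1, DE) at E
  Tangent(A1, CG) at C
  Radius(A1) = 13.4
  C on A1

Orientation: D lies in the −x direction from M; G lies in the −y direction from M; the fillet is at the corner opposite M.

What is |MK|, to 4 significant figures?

62.31

M is at the origin; MD is horizontal with |MD| = 60.5 and D on the −x side, so D = (-60.50, 0.000). M and G share the same x with |MG| = 54.2 and G on the −y side, so G = (0.000, -54.20). The virtual corner opposite M is at (-60.50, -54.20). The tangent condition forces KE to be normal to DE and A1 meets CG tangentially, so KC is at right angles to CG, with radius 13.4, so the center K sits 13.4 in from both sides at K = (-47.10, -40.80). Then |MK| = |K − M| = 62.31.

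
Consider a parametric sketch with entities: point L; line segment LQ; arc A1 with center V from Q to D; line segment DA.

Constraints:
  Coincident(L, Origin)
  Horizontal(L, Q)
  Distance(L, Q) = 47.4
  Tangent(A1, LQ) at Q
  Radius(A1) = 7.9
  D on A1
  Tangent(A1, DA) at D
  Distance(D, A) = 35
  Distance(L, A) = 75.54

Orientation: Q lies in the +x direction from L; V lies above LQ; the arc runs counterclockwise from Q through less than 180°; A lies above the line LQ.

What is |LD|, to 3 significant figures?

55.3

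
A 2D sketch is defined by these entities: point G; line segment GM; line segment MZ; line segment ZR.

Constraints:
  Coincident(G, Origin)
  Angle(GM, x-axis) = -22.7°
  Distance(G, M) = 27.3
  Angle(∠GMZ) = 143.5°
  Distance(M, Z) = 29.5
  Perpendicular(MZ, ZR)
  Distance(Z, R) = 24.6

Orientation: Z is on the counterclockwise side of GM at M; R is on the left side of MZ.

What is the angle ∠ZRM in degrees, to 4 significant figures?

50.18°

G is at the origin; GM runs at -22.7° with length 27.3, so M = 27.3·(cos -22.7°, sin -22.7°) = (25.19, -10.54). ∠GMZ = 143.5°, so MZ runs at -22.7° + (180° − 143.5°) = 13.80° from the x-axis; with |MZ| = 29.5, Z = M + 29.5·(cos 13.80°, sin 13.80°) = (53.83, -3.498). The perpendicularity gives ZR at right angles to MZ; with |ZR| = 24.6 on the left of MZ, R = Z + 24.6·(-0.2385, 0.9711) = (47.97, 20.39). Then cos ∠ZRM = RZ·RM / (|RZ||RM|), giving 50.18°.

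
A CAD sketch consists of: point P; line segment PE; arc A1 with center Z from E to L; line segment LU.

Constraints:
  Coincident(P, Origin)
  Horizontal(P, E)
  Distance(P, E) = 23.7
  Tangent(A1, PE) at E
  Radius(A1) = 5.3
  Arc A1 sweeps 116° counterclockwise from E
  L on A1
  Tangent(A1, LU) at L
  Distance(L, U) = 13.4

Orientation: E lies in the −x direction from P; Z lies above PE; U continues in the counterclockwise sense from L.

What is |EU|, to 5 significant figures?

19.699

On A1, E sits at bearing -90° from Z; a 116° counterclockwise sweep puts L at bearing 26°, so L = Z + 5.3·(cos 26°, sin 26°) = (-18.936, 7.6234). Since A1 is tangent to LU there, ZL ⟂ LU, so LU runs along (−sin 26°, cos 26°); with |LU| = 13.4, U = (-24.811, 19.667). Then |EU| = |U − E| = 19.699.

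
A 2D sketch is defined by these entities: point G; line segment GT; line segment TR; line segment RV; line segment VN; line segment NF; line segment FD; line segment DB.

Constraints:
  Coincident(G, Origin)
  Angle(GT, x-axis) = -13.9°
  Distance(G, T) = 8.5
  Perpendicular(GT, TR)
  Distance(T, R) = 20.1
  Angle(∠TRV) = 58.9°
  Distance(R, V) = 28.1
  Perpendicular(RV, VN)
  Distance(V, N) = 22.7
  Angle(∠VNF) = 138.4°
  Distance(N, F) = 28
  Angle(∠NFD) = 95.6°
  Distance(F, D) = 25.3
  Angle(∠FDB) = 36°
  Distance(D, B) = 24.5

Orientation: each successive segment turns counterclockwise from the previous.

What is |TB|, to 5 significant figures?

11.981

G is at the origin; GT runs at -13.9° with length 8.5, so T = (8.2511, -2.0419). The perpendicularity gives TR at right angles to GT, so TR runs at 76.100°; with |TR| = 20.1, R = (13.080, 17.469). ∠TRV = 58.9° gives RV at -162.80° from the x-axis; with |RV| = 28.1, V = (-13.764, 9.1601). RV ⟂ VN, so VN runs at -72.800°; with |VN| = 22.7, N = (-7.0511, -12.525). ∠VNF = 138.4° gives NF at -31.200° from the x-axis; with |NF| = 28.0, F = (16.899, -27.030). ∠NFD = 95.6° gives FD at 53.200° from the x-axis; with |FD| = 25.3, D = (32.054, -6.7710). ∠FDB = 36.0° gives DB at -162.80° from the x-axis; with |DB| = 24.5, B = (8.6501, -14.016). Then |TB| = |B − T| = 11.981.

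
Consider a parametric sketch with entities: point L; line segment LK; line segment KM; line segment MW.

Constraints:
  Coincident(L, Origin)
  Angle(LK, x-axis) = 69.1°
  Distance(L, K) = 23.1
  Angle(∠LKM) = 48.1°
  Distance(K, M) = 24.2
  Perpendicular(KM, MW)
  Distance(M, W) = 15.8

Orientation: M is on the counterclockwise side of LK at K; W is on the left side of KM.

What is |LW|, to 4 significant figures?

8.883

L is at the origin; LK runs at 69.1° with length 23.1, so K = 23.1·(cos 69.1°, sin 69.1°) = (8.241, 21.58). ∠LKM = 48.1°, so KM runs at 69.1° + (180° − 48.1°) = 201.0° from the x-axis; with |KM| = 24.2, M = K + 24.2·(cos 201.0°, sin 201.0°) = (-14.35, 12.91). KM is perpendicular to MW; with |MW| = 15.8 on the left of KM, W = M + 15.8·(0.3584, -0.9336) = (-8.690, -1.843). Then |LW| = |W − L| = 8.883.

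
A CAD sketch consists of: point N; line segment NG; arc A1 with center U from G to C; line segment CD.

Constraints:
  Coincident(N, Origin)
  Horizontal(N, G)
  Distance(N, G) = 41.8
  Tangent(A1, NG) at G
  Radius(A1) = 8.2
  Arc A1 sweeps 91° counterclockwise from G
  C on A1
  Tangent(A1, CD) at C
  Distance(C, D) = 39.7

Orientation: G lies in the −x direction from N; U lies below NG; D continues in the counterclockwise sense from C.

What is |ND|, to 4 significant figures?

68.84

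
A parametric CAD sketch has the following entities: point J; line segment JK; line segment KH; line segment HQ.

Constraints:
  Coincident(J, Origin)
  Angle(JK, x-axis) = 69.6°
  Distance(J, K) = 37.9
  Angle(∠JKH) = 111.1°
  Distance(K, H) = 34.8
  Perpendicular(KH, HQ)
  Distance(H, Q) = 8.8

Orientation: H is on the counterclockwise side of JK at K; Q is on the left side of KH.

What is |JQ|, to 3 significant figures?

55.2

J is at the origin; JK runs at 69.6° with length 37.9, so K = 37.9·(cos 69.6°, sin 69.6°) = (13.2, 35.5). ∠JKH = 111.1°, so KH runs at 69.6° + (180° − 111.1°) = 138° from the x-axis; with |KH| = 34.8, H = K + 34.8·(cos 138°, sin 138°) = (-12.9, 58.6). KH is perpendicular to HQ; with |HQ| = 8.8 on the left of KH, Q = H + 8.8·(-0.663, -0.749) = (-18.7, 52.0). Then |JQ| = |Q − J| = 55.2.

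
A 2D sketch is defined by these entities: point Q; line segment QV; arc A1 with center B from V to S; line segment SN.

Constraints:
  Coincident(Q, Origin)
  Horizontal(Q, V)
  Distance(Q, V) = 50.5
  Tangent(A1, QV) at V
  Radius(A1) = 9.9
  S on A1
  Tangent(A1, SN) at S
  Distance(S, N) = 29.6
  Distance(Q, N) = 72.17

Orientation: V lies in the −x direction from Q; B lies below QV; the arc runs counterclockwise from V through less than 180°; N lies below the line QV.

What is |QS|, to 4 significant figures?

61.21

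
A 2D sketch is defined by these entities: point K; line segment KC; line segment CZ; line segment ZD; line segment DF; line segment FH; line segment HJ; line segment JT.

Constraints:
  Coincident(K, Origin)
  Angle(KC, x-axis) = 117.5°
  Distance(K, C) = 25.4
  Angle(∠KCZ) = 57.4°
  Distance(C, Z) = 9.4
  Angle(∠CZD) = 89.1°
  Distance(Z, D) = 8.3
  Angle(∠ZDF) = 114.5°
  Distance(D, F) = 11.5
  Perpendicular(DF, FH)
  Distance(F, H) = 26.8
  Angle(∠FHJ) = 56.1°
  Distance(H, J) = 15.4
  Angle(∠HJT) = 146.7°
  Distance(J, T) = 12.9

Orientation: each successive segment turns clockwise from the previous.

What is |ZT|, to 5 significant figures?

3.0958

K is at the origin; KC runs at 117.5° with length 25.4, so C = (-11.728, 22.530). ∠KCZ = 57.4° gives CZ at -5.1000° from the x-axis; with |CZ| = 9.4, Z = (-2.3656, 21.694). ∠CZD = 89.1° gives ZD at -96.000° from the x-axis; with |ZD| = 8.3, D = (-3.2332, 13.440). ∠ZDF = 114.5° gives DF at -161.50° from the x-axis; with |DF| = 11.5, F = (-14.139, 9.7909). DF ⟂ FH, so FH runs at 108.50°; with |FH| = 26.8, H = (-22.643, 35.206). ∠FHJ = 56.1° gives HJ at -15.400° from the x-axis; with |HJ| = 15.4, J = (-7.7956, 31.116). ∠HJT = 146.7° gives JT at -48.700° from the x-axis; with |JT| = 12.9, T = (0.71839, 21.425). Then |ZT| = |T − Z| = 3.0958.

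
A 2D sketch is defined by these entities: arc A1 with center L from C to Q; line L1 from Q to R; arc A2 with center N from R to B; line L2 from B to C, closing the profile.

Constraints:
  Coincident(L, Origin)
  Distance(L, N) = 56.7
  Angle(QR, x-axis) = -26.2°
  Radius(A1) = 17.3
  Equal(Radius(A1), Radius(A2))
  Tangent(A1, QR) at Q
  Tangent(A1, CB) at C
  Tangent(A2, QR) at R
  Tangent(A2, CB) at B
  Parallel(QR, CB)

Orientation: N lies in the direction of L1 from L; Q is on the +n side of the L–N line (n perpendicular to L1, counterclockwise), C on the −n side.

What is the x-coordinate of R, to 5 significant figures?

58.513

The slot axis is L1's direction at -26.2°, so u = (cos -26.2°, sin -26.2°) = (0.89726, -0.44151) and n = (−sin -26.2°, cos -26.2°) = (0.44151, 0.89726). L is at the origin and N lies 56.7 along u from L, so N = 56.7·u = (50.875, -25.033). Tangency of A1 to both parallel lines with radius 17.3 puts Q and C at L ± 17.3·n: Q = (7.6381, 15.523), C = (-7.6381, -15.523). Equal radii place R and B the same way about N: R = N + 17.3·n = (58.513, -9.5108), B = N − 17.3·n = (43.236, -40.556). So R.x = 58.513.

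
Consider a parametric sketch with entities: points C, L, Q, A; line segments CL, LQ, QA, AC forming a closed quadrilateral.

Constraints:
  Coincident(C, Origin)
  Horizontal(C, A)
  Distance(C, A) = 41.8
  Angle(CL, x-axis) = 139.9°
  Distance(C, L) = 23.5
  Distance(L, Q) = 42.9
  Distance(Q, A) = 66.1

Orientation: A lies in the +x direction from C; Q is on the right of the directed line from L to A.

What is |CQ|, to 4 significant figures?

33.19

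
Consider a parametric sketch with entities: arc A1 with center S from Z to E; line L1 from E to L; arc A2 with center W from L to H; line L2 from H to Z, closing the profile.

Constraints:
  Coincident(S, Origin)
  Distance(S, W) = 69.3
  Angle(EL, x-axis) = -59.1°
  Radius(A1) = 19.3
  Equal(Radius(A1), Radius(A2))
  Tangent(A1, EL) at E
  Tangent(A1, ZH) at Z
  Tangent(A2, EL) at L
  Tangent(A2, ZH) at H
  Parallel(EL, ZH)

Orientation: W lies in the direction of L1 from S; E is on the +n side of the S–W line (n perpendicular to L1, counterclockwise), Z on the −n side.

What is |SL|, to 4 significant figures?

71.94

The slot axis is L1's direction at -59.1°, so u = (cos -59.1°, sin -59.1°) = (0.5135, -0.8581) and n = (−sin -59.1°, cos -59.1°) = (0.8581, 0.5135). S is at the origin and W lies 69.3 along u from S, so W = 69.3·u = (35.59, -59.46). Tangency of A1 to both parallel lines with radius 19.3 puts E and Z at S ± 19.3·n: E = (16.56, 9.911), Z = (-16.56, -9.911). Equal radii place L and H the same way about W: L = W + 19.3·n = (52.15, -49.55), H = W − 19.3·n = (19.03, -69.38). Then |SL| = |L − S| = 71.94.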